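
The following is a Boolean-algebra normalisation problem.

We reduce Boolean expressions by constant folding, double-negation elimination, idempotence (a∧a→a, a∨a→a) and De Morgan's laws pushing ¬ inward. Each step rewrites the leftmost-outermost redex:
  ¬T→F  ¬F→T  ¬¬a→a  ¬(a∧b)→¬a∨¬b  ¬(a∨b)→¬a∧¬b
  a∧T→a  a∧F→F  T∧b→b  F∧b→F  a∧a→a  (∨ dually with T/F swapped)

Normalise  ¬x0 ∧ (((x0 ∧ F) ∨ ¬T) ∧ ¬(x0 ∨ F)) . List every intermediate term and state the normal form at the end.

Answer: normal form = F  (in 5 steps)

Derivation:
  start: ¬x0 ∧ (((x0 ∧ F) ∨ ¬T) ∧ ¬(x0 ∨ F))
  →1  ¬x0 ∧ ((F ∨ ¬T) ∧ ¬(x0 ∨ F))
  →2  ¬x0 ∧ (¬T ∧ ¬(x0 ∨ F))
  →3  ¬x0 ∧ (F ∧ ¬(x0 ∨ F))
  →4  ¬x0 ∧ F
  →5  F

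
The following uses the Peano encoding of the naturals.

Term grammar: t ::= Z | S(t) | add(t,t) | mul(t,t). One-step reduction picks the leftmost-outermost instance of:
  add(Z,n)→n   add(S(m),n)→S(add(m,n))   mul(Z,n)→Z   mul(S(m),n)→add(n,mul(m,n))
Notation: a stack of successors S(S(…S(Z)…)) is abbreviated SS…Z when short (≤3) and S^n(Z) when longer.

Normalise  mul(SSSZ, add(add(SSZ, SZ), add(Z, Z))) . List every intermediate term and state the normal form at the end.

Answer: normal form = S^9(Z)  (in 40 steps)

Derivation:
  start: mul(SSSZ, add(add(SSZ, SZ), add(Z, Z)))
  →1  add(add(add(SSZ, SZ), add(Z, Z)), mul(SSZ, add(add(SSZ, SZ), add(Z, Z))))
  →2  add(add(S(add(SZ, SZ)), add(Z, Z)), mul(SSZ, add(add(SSZ, SZ), add(Z, Z))))
  →3  add(S(add(add(SZ, SZ), add(Z, Z))), mul(SSZ, add(add(SSZ, SZ), add(Z, Z))))
  →4  S(add(add(add(SZ, SZ), add(Z, Z)), mul(SSZ, add(add(SSZ, SZ), add(Z, Z)))))
  →5  S(add(add(S(add(Z, SZ)), add(Z, Z)), mul(SSZ, add(add(SSZ, SZ), add(Z, Z)))))
  →6  S(add(S(add(add(Z, SZ), add(Z, Z))), mul(SSZ, add(add(SSZ, SZ), add(Z, Z)))))
  →7  S(S(add(add(add(Z, SZ), add(Z, Z)), mul(SSZ, add(add(SSZ, SZ), add(Z, Z))))))
  →8  S(S(add(add(SZ, add(Z, Z)), mul(SSZ, add(add(SSZ, SZ), add(Z, Z))))))
  →9  S(S(add(S(add(Z, add(Z, Z))), mul(SSZ, add(add(SSZ, SZ), add(Z, Z))))))
  →10  S(S(S(add(add(Z, add(Z, Z)), mul(SSZ, add(add(SSZ, SZ), add(Z, Z)))))))
  →11  S(S(S(add(add(Z, Z), mul(SSZ, add(add(SSZ, SZ), add(Z, Z)))))))
  →12  S(S(S(add(Z, mul(SSZ, add(add(SSZ, SZ), add(Z, Z)))))))
  →13  S(S(S(mul(SSZ, add(add(SSZ, SZ), add(Z, Z))))))
  →14  S(S(S(add(add(add(SSZ, SZ), add(Z, Z)), mul(SZ, add(add(SSZ, SZ), add(Z, Z)))))))
  →15  S(S(S(add(add(S(add(SZ, SZ)), add(Z, Z)), mul(SZ, add(add(SSZ, SZ), add(Z, Z)))))))
  →16  S(S(S(add(S(add(add(SZ, SZ), add(Z, Z))), mul(SZ, add(add(SSZ, SZ), add(Z, Z)))))))
  →17  S(S(S(S(add(add(add(SZ, SZ), add(Z, Z)), mul(SZ, add(add(SSZ, SZ), add(Z, Z))))))))
  →18  S(S(S(S(add(add(S(add(Z, SZ)), add(Z, Z)), mul(SZ, add(add(SSZ, SZ), add(Z, Z))))))))
  →19  S(S(S(S(add(S(add(add(Z, SZ), add(Z, Z))), mul(SZ, add(add(SSZ, SZ), add(Z, Z))))))))
  →20  S(S(S(S(S(add(add(add(Z, SZ), add(Z, Z)), mul(SZ, add(add(SSZ, SZ), add(Z, Z)))))))))
  →21  S(S(S(S(S(add(add(SZ, add(Z, Z)), mul(SZ, add(add(SSZ, SZ), add(Z, Z)))))))))
  →22  S(S(S(S(S(add(S(add(Z, add(Z, Z))), mul(SZ, add(add(SSZ, SZ), add(Z, Z)))))))))
  →23  S(S(S(S(S(S(add(add(Z, add(Z, Z)), mul(SZ, add(add(SSZ, SZ), add(Z, Z))))))))))
  →24  S(S(S(S(S(S(add(add(Z, Z), mul(SZ, add(add(SSZ, SZ), add(Z, Z))))))))))
  →25  S(S(S(S(S(S(add(Z, mul(SZ, add(add(SSZ, SZ), add(Z, Z))))))))))
  →26  S(S(S(S(S(S(mul(SZ, add(add(SSZ, SZ), add(Z, Z)))))))))
  →27  S(S(S(S(S(S(add(add(add(SSZ, SZ), add(Z, Z)), mul(Z, add(add(SSZ, SZ), add(Z, Z))))))))))
  →28  S(S(S(S(S(S(add(add(S(add(SZ, SZ)), add(Z, Z)), mul(Z, add(add(SSZ, SZ), add(Z, Z))))))))))
  →29  S(S(S(S(S(S(add(S(add(add(SZ, SZ), add(Z, Z))), mul(Z, add(add(SSZ, SZ), add(Z, Z))))))))))
  →30  S(S(S(S(S(S(S(add(add(add(SZ, SZ), add(Z, Z)), mul(Z, add(add(SSZ, SZ), add(Z, Z)))))))))))
  →31  S(S(S(S(S(S(S(add(add(S(add(Z, SZ)), add(Z, Z)), mul(Z, add(add(SSZ, SZ), add(Z, Z)))))))))))
  →32  S(S(S(S(S(S(S(add(S(add(add(Z, SZ), add(Z, Z))), mul(Z, add(add(SSZ, SZ), add(Z, Z)))))))))))
  →33  S(S(S(S(S(S(S(S(add(add(add(Z, SZ), add(Z, Z)), mul(Z, add(add(SSZ, SZ), add(Z, Z))))))))))))
  →34  S(S(S(S(S(S(S(S(add(add(SZ, add(Z, Z)), mul(Z, add(add(SSZ, SZ), add(Z, Z))))))))))))
  →35  S(S(S(S(S(S(S(S(add(S(add(Z, add(Z, Z))), mul(Z, add(add(SSZ, SZ), add(Z, Z))))))))))))
  →36  S(S(S(S(S(S(S(S(S(add(add(Z, add(Z, Z)), mul(Z, add(add(SSZ, SZ), add(Z, Z)))))))))))))
  →37  S(S(S(S(S(S(S(S(S(add(add(Z, Z), mul(Z, add(add(SSZ, SZ), add(Z, Z)))))))))))))
  →38  S(S(S(S(S(S(S(S(S(add(Z, mul(Z, add(add(SSZ, SZ), add(Z, Z)))))))))))))
  →39  S(S(S(S(S(S(S(S(S(mul(Z, add(add(SSZ, SZ), add(Z, Z))))))))))))
  →40  S^9(Z)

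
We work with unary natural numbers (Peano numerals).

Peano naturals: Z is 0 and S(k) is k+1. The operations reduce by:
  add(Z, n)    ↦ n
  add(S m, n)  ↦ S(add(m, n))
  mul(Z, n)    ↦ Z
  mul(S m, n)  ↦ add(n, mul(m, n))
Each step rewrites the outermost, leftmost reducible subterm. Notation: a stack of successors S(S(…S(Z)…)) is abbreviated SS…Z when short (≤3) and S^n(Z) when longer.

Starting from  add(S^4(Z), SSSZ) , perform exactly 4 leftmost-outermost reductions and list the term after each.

  start: add(S^4(Z), SSSZ)
  step 1: S(add(SSSZ, SSSZ))
  step 2: S(S(add(SSZ, SSSZ)))
  step 3: S(S(S(add(SZ, SSSZ))))
  step 4: S(S(S(S(add(Z, SSSZ)))))

Answer: after 4 steps: S(S(S(S(add(Z, SSSZ)))))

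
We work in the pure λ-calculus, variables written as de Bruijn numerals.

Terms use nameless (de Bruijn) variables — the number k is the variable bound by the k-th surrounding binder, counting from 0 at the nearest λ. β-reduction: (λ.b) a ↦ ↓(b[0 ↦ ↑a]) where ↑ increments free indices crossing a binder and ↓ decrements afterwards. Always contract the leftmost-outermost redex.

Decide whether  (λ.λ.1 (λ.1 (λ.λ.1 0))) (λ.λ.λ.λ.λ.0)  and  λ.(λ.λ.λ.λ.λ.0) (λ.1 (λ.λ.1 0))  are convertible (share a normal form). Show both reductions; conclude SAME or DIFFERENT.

Term A:
  start: (λ.λ.1 (λ.1 (λ.λ.1 0))) (λ.λ.λ.λ.λ.0)
  →1  λ.(λ.λ.λ.λ.λ.0) (λ.1 (λ.λ.1 0))
  →2  λ.λ.λ.λ.λ.0

Term B:
  start: λ.(λ.λ.λ.λ.λ.0) (λ.1 (λ.λ.1 0))
  →1  λ.λ.λ.λ.λ.0

Answer: SAME — A ⇓ λ.λ.λ.λ.λ.0, B ⇓ λ.λ.λ.λ.λ.0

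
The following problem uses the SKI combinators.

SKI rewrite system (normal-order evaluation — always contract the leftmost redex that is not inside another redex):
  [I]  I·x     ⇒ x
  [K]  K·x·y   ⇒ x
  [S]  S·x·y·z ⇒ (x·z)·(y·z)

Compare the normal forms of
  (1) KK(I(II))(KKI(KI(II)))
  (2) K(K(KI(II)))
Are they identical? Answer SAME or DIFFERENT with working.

Term A:
  start: KK(I(II))(KKI(KI(II)))
  →1  K(KKI(KI(II)))
  →2  K(K(KI(II)))
  →3  K(KI)

Term B:
  start: K(K(KI(II)))
  →1  K(KI)

Answer: SAME — A ⇓ K(KI), B ⇓ K(KI)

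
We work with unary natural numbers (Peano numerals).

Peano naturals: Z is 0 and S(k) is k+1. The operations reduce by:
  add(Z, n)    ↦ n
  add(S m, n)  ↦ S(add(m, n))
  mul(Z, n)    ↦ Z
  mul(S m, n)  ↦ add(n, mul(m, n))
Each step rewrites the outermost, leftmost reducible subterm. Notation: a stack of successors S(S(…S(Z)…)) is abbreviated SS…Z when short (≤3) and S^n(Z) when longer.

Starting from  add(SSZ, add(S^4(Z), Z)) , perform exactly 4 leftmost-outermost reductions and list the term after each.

  start: add(SSZ, add(S^4(Z), Z))
  step 1: S(add(SZ, add(S^4(Z), Z)))
  step 2: S(S(add(Z, add(S^4(Z), Z))))
  step 3: S(S(add(S^4(Z), Z)))
  step 4: S(S(S(add(SSSZ, Z))))

Answer: after 4 steps: S(S(S(add(SSSZ, Z))))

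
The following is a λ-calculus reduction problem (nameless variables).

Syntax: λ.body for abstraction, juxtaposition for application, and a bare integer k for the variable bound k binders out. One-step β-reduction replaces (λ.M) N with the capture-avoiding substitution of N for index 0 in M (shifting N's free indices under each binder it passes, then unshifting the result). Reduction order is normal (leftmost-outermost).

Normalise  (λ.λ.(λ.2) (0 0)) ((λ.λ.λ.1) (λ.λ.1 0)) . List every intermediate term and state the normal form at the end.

Answer: normal form = λ.λ.λ.1  (in 3 steps)

Reduction:
  start: (λ.λ.(λ.2) (0 0)) ((λ.λ.λ.1) (λ.λ.1 0))
  [1] λ.(λ.(λ.λ.λ.1) (λ.λ.1 0)) (0 0)
  [2] λ.(λ.λ.λ.1) (λ.λ.1 0)
  [3] λ.λ.λ.1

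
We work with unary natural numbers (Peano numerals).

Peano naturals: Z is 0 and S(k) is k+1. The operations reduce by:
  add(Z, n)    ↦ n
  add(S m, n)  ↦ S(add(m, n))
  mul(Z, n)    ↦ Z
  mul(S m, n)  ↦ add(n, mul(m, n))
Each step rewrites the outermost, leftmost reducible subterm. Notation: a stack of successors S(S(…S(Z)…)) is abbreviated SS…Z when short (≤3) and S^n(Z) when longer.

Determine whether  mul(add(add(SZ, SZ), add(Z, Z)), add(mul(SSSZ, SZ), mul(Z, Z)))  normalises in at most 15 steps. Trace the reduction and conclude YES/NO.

  start: mul(add(add(SZ, SZ), add(Z, Z)), add(mul(SSSZ, SZ), mul(Z, Z)))
  step 1: mul(add(S(add(Z, SZ)), add(Z, Z)), add(mul(SSSZ, SZ), mul(Z, Z)))
  step 2: mul(S(add(add(Z, SZ), add(Z, Z))), add(mul(SSSZ, SZ), mul(Z, Z)))
  step 3: add(add(mul(SSSZ, SZ), mul(Z, Z)), mul(add(add(Z, SZ), add(Z, Z)), add(mul(SSSZ, SZ), mul(Z, Z))))
  step 4: add(add(add(SZ, mul(SSZ, SZ)), mul(Z, Z)), mul(add(add(Z, SZ), add(Z, Z)), add(mul(SSSZ, SZ), mul(Z, Z))))
  step 5: add(add(S(add(Z, mul(SSZ, SZ))), mul(Z, Z)), mul(add(add(Z, SZ), add(Z, Z)), add(mul(SSSZ, SZ), mul(Z, Z))))
  step 6: add(S(add(add(Z, mul(SSZ, SZ)), mul(Z, Z))), mul(add(add(Z, SZ), add(Z, Z)), add(mul(SSSZ, SZ), mul(Z, Z))))
  step 7: S(add(add(add(Z, mul(SSZ, SZ)), mul(Z, Z)), mul(add(add(Z, SZ), add(Z, Z)), add(mul(SSSZ, SZ), mul(Z, Z)))))
  step 8: S(add(add(mul(SSZ, SZ), mul(Z, Z)), mul(add(add(Z, SZ), add(Z, Z)), add(mul(SSSZ, SZ), mul(Z, Z)))))
  step 9: S(add(add(add(SZ, mul(SZ, SZ)), mul(Z, Z)), mul(add(add(Z, SZ), add(Z, Z)), add(mul(SSSZ, SZ), mul(Z, Z)))))
  step 10: S(add(add(S(add(Z, mul(SZ, SZ))), mul(Z, Z)), mul(add(add(Z, SZ), add(Z, Z)), add(mul(SSSZ, SZ), mul(Z, Z)))))
  step 11: S(add(S(add(add(Z, mul(SZ, SZ)), mul(Z, Z))), mul(add(add(Z, SZ), add(Z, Z)), add(mul(SSSZ, SZ), mul(Z, Z)))))
  step 12: S(S(add(add(add(Z, mul(SZ, SZ)), mul(Z, Z)), mul(add(add(Z, SZ), add(Z, Z)), add(mul(SSSZ, SZ), mul(Z, Z))))))
  step 13: S(S(add(add(mul(SZ, SZ), mul(Z, Z)), mul(add(add(Z, SZ), add(Z, Z)), add(mul(SSSZ, SZ), mul(Z, Z))))))
  step 14: S(S(add(add(add(SZ, mul(Z, SZ)), mul(Z, Z)), mul(add(add(Z, SZ), add(Z, Z)), add(mul(SSSZ, SZ), mul(Z, Z))))))
  step 15: S(S(add(add(S(add(Z, mul(Z, SZ))), mul(Z, Z)), mul(add(add(Z, SZ), add(Z, Z)), add(mul(SSSZ, SZ), mul(Z, Z))))))

Answer: NO — after 15 steps the term is S(S(add(add(S(add(Z, mul(Z, SZ))), mul(Z, Z)), mul(add(add(Z, SZ), add(Z, Z)), add(mul(SSSZ, SZ), mul(Z, Z)))))), not yet normal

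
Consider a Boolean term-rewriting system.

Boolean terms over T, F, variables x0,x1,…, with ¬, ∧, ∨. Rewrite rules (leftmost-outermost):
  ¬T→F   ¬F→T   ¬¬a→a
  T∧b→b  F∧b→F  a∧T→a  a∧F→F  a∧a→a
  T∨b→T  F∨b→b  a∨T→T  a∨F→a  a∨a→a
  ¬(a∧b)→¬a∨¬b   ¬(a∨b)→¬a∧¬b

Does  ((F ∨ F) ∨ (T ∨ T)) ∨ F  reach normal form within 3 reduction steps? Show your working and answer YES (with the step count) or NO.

  start: ((F ∨ F) ∨ (T ∨ T)) ∨ F
  step 1: (F ∨ F) ∨ (T ∨ T)
  step 2: F ∨ (T ∨ T)
  step 3: T ∨ T

Answer: NO — after 3 steps the term is T ∨ T, not yet normal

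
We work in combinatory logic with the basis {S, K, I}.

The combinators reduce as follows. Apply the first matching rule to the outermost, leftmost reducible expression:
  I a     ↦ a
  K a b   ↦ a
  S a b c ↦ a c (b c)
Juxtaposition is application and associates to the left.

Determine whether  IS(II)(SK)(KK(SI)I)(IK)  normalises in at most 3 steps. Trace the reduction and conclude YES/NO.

  start: IS(II)(SK)(KK(SI)I)(IK)
  step 1: S(II)(SK)(KK(SI)I)(IK)
  step 2: II(KK(SI)I)(SK(KK(SI)I))(IK)
  step 3: I(KK(SI)I)(SK(KK(SI)I))(IK)

Answer: NO — after 3 steps the term is I(KK(SI)I)(SK(KK(SI)I))(IK), not yet normal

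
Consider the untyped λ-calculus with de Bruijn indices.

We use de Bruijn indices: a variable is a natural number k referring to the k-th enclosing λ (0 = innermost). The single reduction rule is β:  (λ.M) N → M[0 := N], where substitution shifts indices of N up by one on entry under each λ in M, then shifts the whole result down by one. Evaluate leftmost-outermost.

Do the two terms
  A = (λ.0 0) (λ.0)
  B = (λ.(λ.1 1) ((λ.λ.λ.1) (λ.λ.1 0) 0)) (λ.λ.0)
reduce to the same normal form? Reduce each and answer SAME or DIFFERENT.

Term A:
  start: (λ.0 0) (λ.0)
  step 1: (λ.0) (λ.0)
  step 2: λ.0

Term B:
  start: (λ.(λ.1 1) ((λ.λ.λ.1) (λ.λ.1 0) 0)) (λ.λ.0)
  step 1: (λ.(λ.λ.0) (λ.λ.0)) ((λ.λ.λ.1) (λ.λ.1 0) (λ.λ.0))
  step 2: (λ.λ.0) (λ.λ.0)
  step 3: λ.0

Answer: SAME — A ⇓ λ.0, B ⇓ λ.0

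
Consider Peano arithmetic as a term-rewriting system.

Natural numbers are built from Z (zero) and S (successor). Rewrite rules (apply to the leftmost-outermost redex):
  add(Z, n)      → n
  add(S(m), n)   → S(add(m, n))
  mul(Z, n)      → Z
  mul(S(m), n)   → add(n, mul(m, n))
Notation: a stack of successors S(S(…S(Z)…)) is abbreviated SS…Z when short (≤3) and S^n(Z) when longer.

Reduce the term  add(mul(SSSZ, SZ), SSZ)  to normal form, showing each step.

  start: add(mul(SSSZ, SZ), SSZ)
  [1] add(add(SZ, mul(SSZ, SZ)), SSZ)
  [2] add(S(add(Z, mul(SSZ, SZ))), SSZ)
  [3] S(add(add(Z, mul(SSZ, SZ)), SSZ))
  [4] S(add(mul(SSZ, SZ), SSZ))
  [5] S(add(add(SZ, mul(SZ, SZ)), SSZ))
  [6] S(add(S(add(Z, mul(SZ, SZ))), SSZ))
  [7] S(S(add(add(Z, mul(SZ, SZ)), SSZ)))
  [8] S(S(add(mul(SZ, SZ), SSZ)))
  [9] S(S(add(add(SZ, mul(Z, SZ)), SSZ)))
  [10] S(S(add(S(add(Z, mul(Z, SZ))), SSZ)))
  [11] S(S(S(add(add(Z, mul(Z, SZ)), SSZ))))
  [12] S(S(S(add(mul(Z, SZ), SSZ))))
  [13] S(S(S(add(Z, SSZ))))
  [14] S^5(Z)

Answer: normal form = S^5(Z)  (in 14 steps)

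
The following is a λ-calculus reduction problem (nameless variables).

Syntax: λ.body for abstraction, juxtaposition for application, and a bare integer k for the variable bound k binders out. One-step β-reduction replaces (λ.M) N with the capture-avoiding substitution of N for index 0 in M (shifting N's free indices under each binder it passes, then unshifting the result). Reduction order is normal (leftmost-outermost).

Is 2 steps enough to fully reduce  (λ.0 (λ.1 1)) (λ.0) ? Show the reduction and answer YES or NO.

  start: (λ.0 (λ.1 1)) (λ.0)
  [1] (λ.0) (λ.(λ.0) (λ.0))
  [2] λ.(λ.0) (λ.0)

Answer: NO — after 2 steps the term is λ.(λ.0) (λ.0), not yet normal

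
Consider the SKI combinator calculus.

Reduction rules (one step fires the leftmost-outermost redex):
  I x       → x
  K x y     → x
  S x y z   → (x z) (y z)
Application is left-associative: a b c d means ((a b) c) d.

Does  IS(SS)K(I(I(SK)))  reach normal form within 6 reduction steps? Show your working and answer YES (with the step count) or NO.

Answer: NO — after 6 steps the term is S(K(SK))(I(SK)(K(I(I(SK))))), not yet normal

Reduction:
  start: IS(SS)K(I(I(SK)))
  →1  S(SS)K(I(I(SK)))
  →2  SS(I(I(SK)))(K(I(I(SK))))
  →3  S(K(I(I(SK))))(I(I(SK))(K(I(I(SK)))))
  →4  S(K(I(SK)))(I(I(SK))(K(I(I(SK)))))
  →5  S(K(SK))(I(I(SK))(K(I(I(SK)))))
  →6  S(K(SK))(I(SK)(K(I(I(SK)))))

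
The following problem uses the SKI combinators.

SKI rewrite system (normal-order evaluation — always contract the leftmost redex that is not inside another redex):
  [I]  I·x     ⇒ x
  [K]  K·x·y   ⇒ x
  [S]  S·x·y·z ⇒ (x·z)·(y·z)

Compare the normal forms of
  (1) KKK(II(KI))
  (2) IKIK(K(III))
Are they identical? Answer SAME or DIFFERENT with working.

Answer: DIFFERENT — A ⇓ K(KI), B ⇓ KI

Reduction:
Term A:
  start: KKK(II(KI))
  →1  K(II(KI))
  →2  K(I(KI))
  →3  K(KI)

Term B:
  start: IKIK(K(III))
  →1  KIK(K(III))
  →2  I(K(III))
  →3  K(III)
  →4  K(II)
  →5  KI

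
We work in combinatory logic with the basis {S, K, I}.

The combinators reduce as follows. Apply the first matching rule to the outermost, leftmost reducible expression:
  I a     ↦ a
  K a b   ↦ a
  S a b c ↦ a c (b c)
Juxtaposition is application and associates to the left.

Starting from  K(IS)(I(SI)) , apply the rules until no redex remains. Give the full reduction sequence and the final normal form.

Answer: normal form = S  (in 2 steps)

Reduction:
  start: K(IS)(I(SI))
  step 1: IS
  step 2: S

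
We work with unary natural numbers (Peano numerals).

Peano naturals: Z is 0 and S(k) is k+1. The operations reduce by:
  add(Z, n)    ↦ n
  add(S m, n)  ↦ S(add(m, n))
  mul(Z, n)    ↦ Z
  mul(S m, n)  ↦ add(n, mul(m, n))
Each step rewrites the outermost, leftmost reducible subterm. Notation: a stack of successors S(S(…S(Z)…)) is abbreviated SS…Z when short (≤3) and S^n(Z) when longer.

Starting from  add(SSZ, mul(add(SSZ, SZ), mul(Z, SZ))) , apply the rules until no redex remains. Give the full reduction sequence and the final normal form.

Answer: normal form = SSZ  (in 16 steps)

Reduction:
  start: add(SSZ, mul(add(SSZ, SZ), mul(Z, SZ)))
  [1] S(add(SZ, mul(add(SSZ, SZ), mul(Z, SZ))))
  [2] S(S(add(Z, mul(add(SSZ, SZ), mul(Z, SZ)))))
  [3] S(S(mul(add(SSZ, SZ), mul(Z, SZ))))
  [4] S(S(mul(S(add(SZ, SZ)), mul(Z, SZ))))
  [5] S(S(add(mul(Z, SZ), mul(add(SZ, SZ), mul(Z, SZ)))))
  [6] S(S(add(Z, mul(add(SZ, SZ), mul(Z, SZ)))))
  [7] S(S(mul(add(SZ, SZ), mul(Z, SZ))))
  [8] S(S(mul(S(add(Z, SZ)), mul(Z, SZ))))
  [9] S(S(add(mul(Z, SZ), mul(add(Z, SZ), mul(Z, SZ)))))
  [10] S(S(add(Z, mul(add(Z, SZ), mul(Z, SZ)))))
  [11] S(S(mul(add(Z, SZ), mul(Z, SZ))))
  [12] S(S(mul(SZ, mul(Z, SZ))))
  [13] S(S(add(mul(Z, SZ), mul(Z, mul(Z, SZ)))))
  [14] S(S(add(Z, mul(Z, mul(Z, SZ)))))
  [15] S(S(mul(Z, mul(Z, SZ))))
  [16] SSZ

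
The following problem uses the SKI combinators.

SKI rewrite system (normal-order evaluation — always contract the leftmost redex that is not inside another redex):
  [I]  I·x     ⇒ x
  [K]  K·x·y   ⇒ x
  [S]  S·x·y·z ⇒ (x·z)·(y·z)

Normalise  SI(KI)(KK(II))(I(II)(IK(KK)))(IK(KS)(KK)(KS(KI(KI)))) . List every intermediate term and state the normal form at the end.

Answer: normal form = S  (in 9 steps)

Derivation:
  start: SI(KI)(KK(II))(I(II)(IK(KK)))(IK(KS)(KK)(KS(KI(KI))))
  →1  I(KK(II))(KI(KK(II)))(I(II)(IK(KK)))(IK(KS)(KK)(KS(KI(KI))))
  →2  KK(II)(KI(KK(II)))(I(II)(IK(KK)))(IK(KS)(KK)(KS(KI(KI))))
  →3  K(KI(KK(II)))(I(II)(IK(KK)))(IK(KS)(KK)(KS(KI(KI))))
  →4  KI(KK(II))(IK(KS)(KK)(KS(KI(KI))))
  →5  I(IK(KS)(KK)(KS(KI(KI))))
  →6  IK(KS)(KK)(KS(KI(KI)))
  →7  K(KS)(KK)(KS(KI(KI)))
  →8  KS(KS(KI(KI)))
  →9  S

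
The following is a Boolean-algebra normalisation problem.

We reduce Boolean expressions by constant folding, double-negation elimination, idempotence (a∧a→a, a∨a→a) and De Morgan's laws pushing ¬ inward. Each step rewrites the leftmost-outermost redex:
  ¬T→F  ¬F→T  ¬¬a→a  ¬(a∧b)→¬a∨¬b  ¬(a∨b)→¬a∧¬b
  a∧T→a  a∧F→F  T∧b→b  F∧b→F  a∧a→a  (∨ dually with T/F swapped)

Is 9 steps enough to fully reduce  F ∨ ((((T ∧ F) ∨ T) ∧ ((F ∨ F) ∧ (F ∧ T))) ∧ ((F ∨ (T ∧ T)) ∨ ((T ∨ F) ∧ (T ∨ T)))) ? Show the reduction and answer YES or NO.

Answer: YES — reaches normal form F in 6 ≤ 9 steps

Reduction:
  start: F ∨ ((((T ∧ F) ∨ T) ∧ ((F ∨ F) ∧ (F ∧ T))) ∧ ((F ∨ (T ∧ T)) ∨ ((T ∨ F) ∧ (T ∨ T))))
  →1  (((T ∧ F) ∨ T) ∧ ((F ∨ F) ∧ (F ∧ T))) ∧ ((F ∨ (T ∧ T)) ∨ ((T ∨ F) ∧ (T ∨ T)))
  →2  (T ∧ ((F ∨ F) ∧ (F ∧ T))) ∧ ((F ∨ (T ∧ T)) ∨ ((T ∨ F) ∧ (T ∨ T)))
  →3  ((F ∨ F) ∧ (F ∧ T)) ∧ ((F ∨ (T ∧ T)) ∨ ((T ∨ F) ∧ (T ∨ T)))
  →4  (F ∧ (F ∧ T)) ∧ ((F ∨ (T ∧ T)) ∨ ((T ∨ F) ∧ (T ∨ T)))
  →5  F ∧ ((F ∨ (T ∧ T)) ∨ ((T ∨ F) ∧ (T ∨ T)))
  →6  F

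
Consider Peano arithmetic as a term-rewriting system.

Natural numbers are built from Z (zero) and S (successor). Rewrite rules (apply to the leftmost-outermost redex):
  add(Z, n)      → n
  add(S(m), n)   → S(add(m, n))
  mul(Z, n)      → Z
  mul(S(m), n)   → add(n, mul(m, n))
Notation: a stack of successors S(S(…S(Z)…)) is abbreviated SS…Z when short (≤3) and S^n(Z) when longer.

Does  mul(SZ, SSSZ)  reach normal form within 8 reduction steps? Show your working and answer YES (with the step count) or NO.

Answer: YES — reaches normal form SSSZ in 6 ≤ 8 steps

Reduction:
  start: mul(SZ, SSSZ)
  [1] add(SSSZ, mul(Z, SSSZ))
  [2] S(add(SSZ, mul(Z, SSSZ)))
  [3] S(S(add(SZ, mul(Z, SSSZ))))
  [4] S(S(S(add(Z, mul(Z, SSSZ)))))
  [5] S(S(S(mul(Z, SSSZ))))
  [6] SSSZ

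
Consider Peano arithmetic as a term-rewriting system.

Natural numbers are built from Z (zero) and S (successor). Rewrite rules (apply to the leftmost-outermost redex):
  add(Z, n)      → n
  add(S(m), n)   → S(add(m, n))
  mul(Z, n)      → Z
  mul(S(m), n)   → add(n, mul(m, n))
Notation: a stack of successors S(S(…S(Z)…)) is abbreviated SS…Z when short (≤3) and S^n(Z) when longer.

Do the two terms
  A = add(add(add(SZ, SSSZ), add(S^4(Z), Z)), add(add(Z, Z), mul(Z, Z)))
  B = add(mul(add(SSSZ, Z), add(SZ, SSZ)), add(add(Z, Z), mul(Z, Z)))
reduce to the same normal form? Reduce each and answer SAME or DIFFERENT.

Term A:
  start: add(add(add(SZ, SSSZ), add(S^4(Z), Z)), add(add(Z, Z), mul(Z, Z)))
  step 1: add(add(S(add(Z, SSSZ)), add(S^4(Z), Z)), add(add(Z, Z), mul(Z, Z)))
  step 2: add(S(add(add(Z, SSSZ), add(S^4(Z), Z))), add(add(Z, Z), mul(Z, Z)))
  step 3: S(add(add(add(Z, SSSZ), add(S^4(Z), Z)), add(add(Z, Z), mul(Z, Z))))
  step 4: S(add(add(SSSZ, add(S^4(Z), Z)), add(add(Z, Z), mul(Z, Z))))
  step 5: S(add(S(add(SSZ, add(S^4(Z), Z))), add(add(Z, Z), mul(Z, Z))))
  step 6: S(S(add(add(SSZ, add(S^4(Z), Z)), add(add(Z, Z), mul(Z, Z)))))
  step 7: S(S(add(S(add(SZ, add(S^4(Z), Z))), add(add(Z, Z), mul(Z, Z)))))
  step 8: S(S(S(add(add(SZ, add(S^4(Z), Z)), add(add(Z, Z), mul(Z, Z))))))
  step 9: S(S(S(add(S(add(Z, add(S^4(Z), Z))), add(add(Z, Z), mul(Z, Z))))))
  step 10: S(S(S(S(add(add(Z, add(S^4(Z), Z)), add(add(Z, Z), mul(Z, Z)))))))
  step 11: S(S(S(S(add(add(S^4(Z), Z), add(add(Z, Z), mul(Z, Z)))))))
  step 12: S(S(S(S(add(S(add(SSSZ, Z)), add(add(Z, Z), mul(Z, Z)))))))
  step 13: S(S(S(S(S(add(add(SSSZ, Z), add(add(Z, Z), mul(Z, Z))))))))
  step 14: S(S(S(S(S(add(S(add(SSZ, Z)), add(add(Z, Z), mul(Z, Z))))))))
  step 15: S(S(S(S(S(S(add(add(SSZ, Z), add(add(Z, Z), mul(Z, Z)))))))))
  step 16: S(S(S(S(S(S(add(S(add(SZ, Z)), add(add(Z, Z), mul(Z, Z)))))))))
  step 17: S(S(S(S(S(S(S(add(add(SZ, Z), add(add(Z, Z), mul(Z, Z))))))))))
  step 18: S(S(S(S(S(S(S(add(S(add(Z, Z)), add(add(Z, Z), mul(Z, Z))))))))))
  step 19: S(S(S(S(S(S(S(S(add(add(Z, Z), add(add(Z, Z), mul(Z, Z)))))))))))
  step 20: S(S(S(S(S(S(S(S(add(Z, add(add(Z, Z), mul(Z, Z)))))))))))
  step 21: S(S(S(S(S(S(S(S(add(add(Z, Z), mul(Z, Z))))))))))
  step 22: S(S(S(S(S(S(S(S(add(Z, mul(Z, Z))))))))))
  step 23: S(S(S(S(S(S(S(S(mul(Z, Z)))))))))
  step 24: S^8(Z)

Term B:
  start: add(mul(add(SSSZ, Z), add(SZ, SSZ)), add(add(Z, Z), mul(Z, Z)))
  step 1: add(mul(S(add(SSZ, Z)), add(SZ, SSZ)), add(add(Z, Z), mul(Z, Z)))
  step 2: add(add(add(SZ, SSZ), mul(add(SSZ, Z), add(SZ, SSZ))), add(add(Z, Z), mul(Z, Z)))
  step 3: add(add(S(add(Z, SSZ)), mul(add(SSZ, Z), add(SZ, SSZ))), add(add(Z, Z), mul(Z, Z)))
  step 4: add(S(add(add(Z, SSZ), mul(add(SSZ, Z), add(SZ, SSZ)))), add(add(Z, Z), mul(Z, Z)))
  step 5: S(add(add(add(Z, SSZ), mul(add(SSZ, Z), add(SZ, SSZ))), add(add(Z, Z), mul(Z, Z))))
  step 6: S(add(add(SSZ, mul(add(SSZ, Z), add(SZ, SSZ))), add(add(Z, Z), mul(Z, Z))))
  step 7: S(add(S(add(SZ, mul(add(SSZ, Z), add(SZ, SSZ)))), add(add(Z, Z), mul(Z, Z))))
  step 8: S(S(add(add(SZ, mul(add(SSZ, Z), add(SZ, SSZ))), add(add(Z, Z), mul(Z, Z)))))
  step 9: S(S(add(S(add(Z, mul(add(SSZ, Z), add(SZ, SSZ)))), add(add(Z, Z), mul(Z, Z)))))
  step 10: S(S(S(add(add(Z, mul(add(SSZ, Z), add(SZ, SSZ))), add(add(Z, Z), mul(Z, Z))))))
  step 11: S(S(S(add(mul(add(SSZ, Z), add(SZ, SSZ)), add(add(Z, Z), mul(Z, Z))))))
  step 12: S(S(S(add(mul(S(add(SZ, Z)), add(SZ, SSZ)), add(add(Z, Z), mul(Z, Z))))))
  step 13: S(S(S(add(add(add(SZ, SSZ), mul(add(SZ, Z), add(SZ, SSZ))), add(add(Z, Z), mul(Z, Z))))))
  step 14: S(S(S(add(add(S(add(Z, SSZ)), mul(add(SZ, Z), add(SZ, SSZ))), add(add(Z, Z), mul(Z, Z))))))
  step 15: S(S(S(add(S(add(add(Z, SSZ), mul(add(SZ, Z), add(SZ, SSZ)))), add(add(Z, Z), mul(Z, Z))))))
  step 16: S(S(S(S(add(add(add(Z, SSZ), mul(add(SZ, Z), add(SZ, SSZ))), add(add(Z, Z), mul(Z, Z)))))))
  step 17: S(S(S(S(add(add(SSZ, mul(add(SZ, Z), add(SZ, SSZ))), add(add(Z, Z), mul(Z, Z)))))))
  step 18: S(S(S(S(add(S(add(SZ, mul(add(SZ, Z), add(SZ, SSZ)))), add(add(Z, Z), mul(Z, Z)))))))
  step 19: S(S(S(S(S(add(add(SZ, mul(add(SZ, Z), add(SZ, SSZ))), add(add(Z, Z), mul(Z, Z))))))))
  step 20: S(S(S(S(S(add(S(add(Z, mul(add(SZ, Z), add(SZ, SSZ)))), add(add(Z, Z), mul(Z, Z))))))))
  step 21: S(S(S(S(S(S(add(add(Z, mul(add(SZ, Z), add(SZ, SSZ))), add(add(Z, Z), mul(Z, Z)))))))))
  step 22: S(S(S(S(S(S(add(mul(add(SZ, Z), add(SZ, SSZ)), add(add(Z, Z), mul(Z, Z)))))))))
  step 23: S(S(S(S(S(S(add(mul(S(add(Z, Z)), add(SZ, SSZ)), add(add(Z, Z), mul(Z, Z)))))))))
  step 24: S(S(S(S(S(S(add(add(add(SZ, SSZ), mul(add(Z, Z), add(SZ, SSZ))), add(add(Z, Z), mul(Z, Z)))))))))
  step 25: S(S(S(S(S(S(add(add(S(add(Z, SSZ)), mul(add(Z, Z), add(SZ, SSZ))), add(add(Z, Z), mul(Z, Z)))))))))
  step 26: S(S(S(S(S(S(add(S(add(add(Z, SSZ), mul(add(Z, Z), add(SZ, SSZ)))), add(add(Z, Z), mul(Z, Z)))))))))
  step 27: S(S(S(S(S(S(S(add(add(add(Z, SSZ), mul(add(Z, Z), add(SZ, SSZ))), add(add(Z, Z), mul(Z, Z))))))))))
  step 28: S(S(S(S(S(S(S(add(add(SSZ, mul(add(Z, Z), add(SZ, SSZ))), add(add(Z, Z), mul(Z, Z))))))))))
  step 29: S(S(S(S(S(S(S(add(S(add(SZ, mul(add(Z, Z), add(SZ, SSZ)))), add(add(Z, Z), mul(Z, Z))))))))))
  step 30: S(S(S(S(S(S(S(S(add(add(SZ, mul(add(Z, Z), add(SZ, SSZ))), add(add(Z, Z), mul(Z, Z)))))))))))
  step 31: S(S(S(S(S(S(S(S(add(S(add(Z, mul(add(Z, Z), add(SZ, SSZ)))), add(add(Z, Z), mul(Z, Z)))))))))))
  step 32: S(S(S(S(S(S(S(S(S(add(add(Z, mul(add(Z, Z), add(SZ, SSZ))), add(add(Z, Z), mul(Z, Z))))))))))))
  step 33: S(S(S(S(S(S(S(S(S(add(mul(add(Z, Z), add(SZ, SSZ)), add(add(Z, Z), mul(Z, Z))))))))))))
  step 34: S(S(S(S(S(S(S(S(S(add(mul(Z, add(SZ, SSZ)), add(add(Z, Z), mul(Z, Z))))))))))))
  step 35: S(S(S(S(S(S(S(S(S(add(Z, add(add(Z, Z), mul(Z, Z))))))))))))
  step 36: S(S(S(S(S(S(S(S(S(add(add(Z, Z), mul(Z, Z)))))))))))
  step 37: S(S(S(S(S(S(S(S(S(add(Z, mul(Z, Z)))))))))))
  step 38: S(S(S(S(S(S(S(S(S(mul(Z, Z))))))))))
  step 39: S^9(Z)

Answer: DIFFERENT — A ⇓ S^8(Z), B ⇓ S^9(Z)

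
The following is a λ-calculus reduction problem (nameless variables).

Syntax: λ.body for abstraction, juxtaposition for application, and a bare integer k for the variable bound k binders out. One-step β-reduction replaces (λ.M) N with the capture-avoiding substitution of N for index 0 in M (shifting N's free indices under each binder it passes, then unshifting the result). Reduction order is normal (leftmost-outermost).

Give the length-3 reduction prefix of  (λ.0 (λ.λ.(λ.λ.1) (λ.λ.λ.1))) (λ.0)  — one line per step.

Answer: after 3 steps: λ.λ.λ.λ.λ.λ.1

Derivation:
  start: (λ.0 (λ.λ.(λ.λ.1) (λ.λ.λ.1))) (λ.0)
  →1  (λ.0) (λ.λ.(λ.λ.1) (λ.λ.λ.1))
  →2  λ.λ.(λ.λ.1) (λ.λ.λ.1)
  →3  λ.λ.λ.λ.λ.λ.1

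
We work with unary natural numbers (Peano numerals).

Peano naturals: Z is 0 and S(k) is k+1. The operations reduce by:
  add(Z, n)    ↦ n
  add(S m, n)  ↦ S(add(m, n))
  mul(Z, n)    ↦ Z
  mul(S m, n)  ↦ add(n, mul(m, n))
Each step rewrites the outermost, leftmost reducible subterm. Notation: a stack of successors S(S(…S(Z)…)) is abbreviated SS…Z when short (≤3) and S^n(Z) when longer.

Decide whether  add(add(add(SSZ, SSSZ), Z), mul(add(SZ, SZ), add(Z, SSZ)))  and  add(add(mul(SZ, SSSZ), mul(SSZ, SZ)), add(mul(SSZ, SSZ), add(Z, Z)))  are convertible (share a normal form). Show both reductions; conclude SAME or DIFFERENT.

Answer: SAME — A ⇓ S^9(Z), B ⇓ S^9(Z)

Reduction:
Term A:
  start: add(add(add(SSZ, SSSZ), Z), mul(add(SZ, SZ), add(Z, SSZ)))
  →1  add(add(S(add(SZ, SSSZ)), Z), mul(add(SZ, SZ), add(Z, SSZ)))
  →2  add(S(add(add(SZ, SSSZ), Z)), mul(add(SZ, SZ), add(Z, SSZ)))
  →3  S(add(add(add(SZ, SSSZ), Z), mul(add(SZ, SZ), add(Z, SSZ))))
  →4  S(add(add(S(add(Z, SSSZ)), Z), mul(add(SZ, SZ), add(Z, SSZ))))
  →5  S(add(S(add(add(Z, SSSZ), Z)), mul(add(SZ, SZ), add(Z, SSZ))))
  →6  S(S(add(add(add(Z, SSSZ), Z), mul(add(SZ, SZ), add(Z, SSZ)))))
  →7  S(S(add(add(SSSZ, Z), mul(add(SZ, SZ), add(Z, SSZ)))))
  →8  S(S(add(S(add(SSZ, Z)), mul(add(SZ, SZ), add(Z, SSZ)))))
  →9  S(S(S(add(add(SSZ, Z), mul(add(SZ, SZ), add(Z, SSZ))))))
  →10  S(S(S(add(S(add(SZ, Z)), mul(add(SZ, SZ), add(Z, SSZ))))))
  →11  S(S(S(S(add(add(SZ, Z), mul(add(SZ, SZ), add(Z, SSZ)))))))
  →12  S(S(S(S(add(S(add(Z, Z)), mul(add(SZ, SZ), add(Z, SSZ)))))))
  →13  S(S(S(S(S(add(add(Z, Z), mul(add(SZ, SZ), add(Z, SSZ))))))))
  →14  S(S(S(S(S(add(Z, mul(add(SZ, SZ), add(Z, SSZ))))))))
  →15  S(S(S(S(S(mul(add(SZ, SZ), add(Z, SSZ)))))))
  →16  S(S(S(S(S(mul(S(add(Z, SZ)), add(Z, SSZ)))))))
  →17  S(S(S(S(S(add(add(Z, SSZ), mul(add(Z, SZ), add(Z, SSZ))))))))
  →18  S(S(S(S(S(add(SSZ, mul(add(Z, SZ), add(Z, SSZ))))))))
  →19  S(S(S(S(S(S(add(SZ, mul(add(Z, SZ), add(Z, SSZ)))))))))
  →20  S(S(S(S(S(S(S(add(Z, mul(add(Z, SZ), add(Z, SSZ))))))))))
  →21  S(S(S(S(S(S(S(mul(add(Z, SZ), add(Z, SSZ)))))))))
  →22  S(S(S(S(S(S(S(mul(SZ, add(Z, SSZ)))))))))
  →23  S(S(S(S(S(S(S(add(add(Z, SSZ), mul(Z, add(Z, SSZ))))))))))
  →24  S(S(S(S(S(S(S(add(SSZ, mul(Z, add(Z, SSZ))))))))))
  →25  S(S(S(S(S(S(S(S(add(SZ, mul(Z, add(Z, SSZ)))))))))))
  →26  S(S(S(S(S(S(S(S(S(add(Z, mul(Z, add(Z, SSZ))))))))))))
  →27  S(S(S(S(S(S(S(S(S(mul(Z, add(Z, SSZ)))))))))))
  →28  S^9(Z)

Term B:
  start: add(add(mul(SZ, SSSZ), mul(SSZ, SZ)), add(mul(SSZ, SSZ), add(Z, Z)))
  →1  add(add(add(SSSZ, mul(Z, SSSZ)), mul(SSZ, SZ)), add(mul(SSZ, SSZ), add(Z, Z)))
  →2  add(add(S(add(SSZ, mul(Z, SSSZ))), mul(SSZ, SZ)), add(mul(SSZ, SSZ), add(Z, Z)))
  →3  add(S(add(add(SSZ, mul(Z, SSSZ)), mul(SSZ, SZ))), add(mul(SSZ, SSZ), add(Z, Z)))
  →4  S(add(add(add(SSZ, mul(Z, SSSZ)), mul(SSZ, SZ)), add(mul(SSZ, SSZ), add(Z, Z))))
  →5  S(add(add(S(add(SZ, mul(Z, SSSZ))), mul(SSZ, SZ)), add(mul(SSZ, SSZ), add(Z, Z))))
  →6  S(add(S(add(add(SZ, mul(Z, SSSZ)), mul(SSZ, SZ))), add(mul(SSZ, SSZ), add(Z, Z))))
  →7  S(S(add(add(add(SZ, mul(Z, SSSZ)), mul(SSZ, SZ)), add(mul(SSZ, SSZ), add(Z, Z)))))
  →8  S(S(add(add(S(add(Z, mul(Z, SSSZ))), mul(SSZ, SZ)), add(mul(SSZ, SSZ), add(Z, Z)))))
  →9  S(S(add(S(add(add(Z, mul(Z, SSSZ)), mul(SSZ, SZ))), add(mul(SSZ, SSZ), add(Z, Z)))))
  →10  S(S(S(add(add(add(Z, mul(Z, SSSZ)), mul(SSZ, SZ)), add(mul(SSZ, SSZ), add(Z, Z))))))
  →11  S(S(S(add(add(mul(Z, SSSZ), mul(SSZ, SZ)), add(mul(SSZ, SSZ), add(Z, Z))))))
  →12  S(S(S(add(add(Z, mul(SSZ, SZ)), add(mul(SSZ, SSZ), add(Z, Z))))))
  →13  S(S(S(add(mul(SSZ, SZ), add(mul(SSZ, SSZ), add(Z, Z))))))
  →14  S(S(S(add(add(SZ, mul(SZ, SZ)), add(mul(SSZ, SSZ), add(Z, Z))))))
  →15  S(S(S(add(S(add(Z, mul(SZ, SZ))), add(mul(SSZ, SSZ), add(Z, Z))))))
  →16  S(S(S(S(add(add(Z, mul(SZ, SZ)), add(mul(SSZ, SSZ), add(Z, Z)))))))
  →17  S(S(S(S(add(mul(SZ, SZ), add(mul(SSZ, SSZ), add(Z, Z)))))))
  →18  S(S(S(S(add(add(SZ, mul(Z, SZ)), add(mul(SSZ, SSZ), add(Z, Z)))))))
  →19  S(S(S(S(add(S(add(Z, mul(Z, SZ))), add(mul(SSZ, SSZ), add(Z, Z)))))))
  →20  S(S(S(S(S(add(add(Z, mul(Z, SZ)), add(mul(SSZ, SSZ), add(Z, Z))))))))
  →21  S(S(S(S(S(add(mul(Z, SZ), add(mul(SSZ, SSZ), add(Z, Z))))))))
  →22  S(S(S(S(S(add(Z, add(mul(SSZ, SSZ), add(Z, Z))))))))
  →23  S(S(S(S(S(add(mul(SSZ, SSZ), add(Z, Z)))))))
  →24  S(S(S(S(S(add(add(SSZ, mul(SZ, SSZ)), add(Z, Z)))))))
  →25  S(S(S(S(S(add(S(add(SZ, mul(SZ, SSZ))), add(Z, Z)))))))
  →26  S(S(S(S(S(S(add(add(SZ, mul(SZ, SSZ)), add(Z, Z))))))))
  →27  S(S(S(S(S(S(add(S(add(Z, mul(SZ, SSZ))), add(Z, Z))))))))
  →28  S(S(S(S(S(S(S(add(add(Z, mul(SZ, SSZ)), add(Z, Z)))))))))
  →29  S(S(S(S(S(S(S(add(mul(SZ, SSZ), add(Z, Z)))))))))
  →30  S(S(S(S(S(S(S(add(add(SSZ, mul(Z, SSZ)), add(Z, Z)))))))))
  →31  S(S(S(S(S(S(S(add(S(add(SZ, mul(Z, SSZ))), add(Z, Z)))))))))
  →32  S(S(S(S(S(S(S(S(add(add(SZ, mul(Z, SSZ)), add(Z, Z))))))))))
  →33  S(S(S(S(S(S(S(S(add(S(add(Z, mul(Z, SSZ))), add(Z, Z))))))))))
  →34  S(S(S(S(S(S(S(S(S(add(add(Z, mul(Z, SSZ)), add(Z, Z)))))))))))
  →35  S(S(S(S(S(S(S(S(S(add(mul(Z, SSZ), add(Z, Z)))))))))))
  →36  S(S(S(S(S(S(S(S(S(add(Z, add(Z, Z)))))))))))
  →37  S(S(S(S(S(S(S(S(S(add(Z, Z))))))))))
  →38  S^9(Z)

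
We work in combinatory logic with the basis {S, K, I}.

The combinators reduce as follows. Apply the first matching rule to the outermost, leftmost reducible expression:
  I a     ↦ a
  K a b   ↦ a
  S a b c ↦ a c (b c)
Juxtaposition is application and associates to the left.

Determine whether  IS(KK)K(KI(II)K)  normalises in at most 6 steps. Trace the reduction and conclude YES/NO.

  start: IS(KK)K(KI(II)K)
  [1] S(KK)K(KI(II)K)
  [2] KK(KI(II)K)(K(KI(II)K))
  [3] K(K(KI(II)K))
  [4] K(K(IK))
  [5] K(KK)

Answer: YES — reaches normal form K(KK) in 5 ≤ 6 steps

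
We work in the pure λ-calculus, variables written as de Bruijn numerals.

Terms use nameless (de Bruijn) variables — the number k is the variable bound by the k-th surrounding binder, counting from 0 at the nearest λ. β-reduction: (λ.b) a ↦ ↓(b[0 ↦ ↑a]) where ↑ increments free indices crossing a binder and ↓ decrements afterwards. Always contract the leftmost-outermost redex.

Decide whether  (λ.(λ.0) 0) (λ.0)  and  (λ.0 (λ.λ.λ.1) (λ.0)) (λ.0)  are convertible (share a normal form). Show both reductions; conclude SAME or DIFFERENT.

Answer: DIFFERENT — A ⇓ λ.0, B ⇓ λ.λ.1

Derivation:
Term A:
  start: (λ.(λ.0) 0) (λ.0)
  [1] (λ.0) (λ.0)
  [2] λ.0

Term B:
  start: (λ.0 (λ.λ.λ.1) (λ.0)) (λ.0)
  [1] (λ.0) (λ.λ.λ.1) (λ.0)
  [2] (λ.λ.λ.1) (λ.0)
  [3] λ.λ.1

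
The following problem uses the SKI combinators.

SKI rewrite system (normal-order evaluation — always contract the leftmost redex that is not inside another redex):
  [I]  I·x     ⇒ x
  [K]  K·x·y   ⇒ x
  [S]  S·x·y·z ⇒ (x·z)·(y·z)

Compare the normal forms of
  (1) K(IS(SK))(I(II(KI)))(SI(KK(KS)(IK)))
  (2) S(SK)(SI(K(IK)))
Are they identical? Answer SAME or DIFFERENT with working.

Answer: SAME — A ⇓ S(SK)(SI(KK)), B ⇓ S(SK)(SI(KK))

Working:
Term A:
  start: K(IS(SK))(I(II(KI)))(SI(KK(KS)(IK)))
  [1] IS(SK)(SI(KK(KS)(IK)))
  [2] S(SK)(SI(KK(KS)(IK)))
  [3] S(SK)(SI(K(IK)))
  [4] S(SK)(SI(KK))

Term B:
  start: S(SK)(SI(K(IK)))
  [1] S(SK)(SI(KK))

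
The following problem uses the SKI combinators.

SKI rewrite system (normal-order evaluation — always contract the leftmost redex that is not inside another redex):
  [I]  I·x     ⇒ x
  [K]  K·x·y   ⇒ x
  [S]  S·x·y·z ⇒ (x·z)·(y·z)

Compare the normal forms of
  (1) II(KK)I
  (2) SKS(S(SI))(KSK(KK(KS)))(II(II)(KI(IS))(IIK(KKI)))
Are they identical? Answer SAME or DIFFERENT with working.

Term A:
  start: II(KK)I
  →1  I(KK)I
  →2  KKI
  →3  K

Term B:
  start: SKS(S(SI))(KSK(KK(KS)))(II(II)(KI(IS))(IIK(KKI)))
  →1  K(S(SI))(S(S(SI)))(KSK(KK(KS)))(II(II)(KI(IS))(IIK(KKI)))
  →2  S(SI)(KSK(KK(KS)))(II(II)(KI(IS))(IIK(KKI)))
  →3  SI(II(II)(KI(IS))(IIK(KKI)))(KSK(KK(KS))(II(II)(KI(IS))(IIK(KKI))))
  →4  I(KSK(KK(KS))(II(II)(KI(IS))(IIK(KKI))))(II(II)(KI(IS))(IIK(KKI))(KSK(KK(KS))(II(II)(KI(IS))(IIK(KKI)))))
  →5  KSK(KK(KS))(II(II)(KI(IS))(IIK(KKI)))(II(II)(KI(IS))(IIK(KKI))(KSK(KK(KS))(II(II)(KI(IS))(IIK(KKI)))))
  →6  S(KK(KS))(II(II)(KI(IS))(IIK(KKI)))(II(II)(KI(IS))(IIK(KKI))(KSK(KK(KS))(II(II)(KI(IS))(IIK(KKI)))))
  →7  KK(KS)(II(II)(KI(IS))(IIK(KKI))(KSK(KK(KS))(II(II)(KI(IS))(IIK(KKI)))))(II(II)(KI(IS))(IIK(KKI))(II(II)(KI(IS))(IIK(KKI))(KSK(KK(KS))(II(II)(KI(IS))(IIK(KKI))))))
  →8  K(II(II)(KI(IS))(IIK(KKI))(KSK(KK(KS))(II(II)(KI(IS))(IIK(KKI)))))(II(II)(KI(IS))(IIK(KKI))(II(II)(KI(IS))(IIK(KKI))(KSK(KK(KS))(II(II)(KI(IS))(IIK(KKI))))))
  →9  II(II)(KI(IS))(IIK(KKI))(KSK(KK(KS))(II(II)(KI(IS))(IIK(KKI))))
  →10  I(II)(KI(IS))(IIK(KKI))(KSK(KK(KS))(II(II)(KI(IS))(IIK(KKI))))
  →11  II(KI(IS))(IIK(KKI))(KSK(KK(KS))(II(II)(KI(IS))(IIK(KKI))))
  →12  I(KI(IS))(IIK(KKI))(KSK(KK(KS))(II(II)(KI(IS))(IIK(KKI))))
  →13  KI(IS)(IIK(KKI))(KSK(KK(KS))(II(II)(KI(IS))(IIK(KKI))))
  →14  I(IIK(KKI))(KSK(KK(KS))(II(II)(KI(IS))(IIK(KKI))))
  →15  IIK(KKI)(KSK(KK(KS))(II(II)(KI(IS))(IIK(KKI))))
  →16  IK(KKI)(KSK(KK(KS))(II(II)(KI(IS))(IIK(KKI))))
  →17  K(KKI)(KSK(KK(KS))(II(II)(KI(IS))(IIK(KKI))))
  →18  KKI
  →19  K

Answer: SAME — A ⇓ K, B ⇓ K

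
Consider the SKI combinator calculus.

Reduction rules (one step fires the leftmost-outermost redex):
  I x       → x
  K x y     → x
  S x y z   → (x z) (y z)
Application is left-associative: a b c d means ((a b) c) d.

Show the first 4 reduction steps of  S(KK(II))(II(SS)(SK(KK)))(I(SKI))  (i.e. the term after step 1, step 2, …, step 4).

  start: S(KK(II))(II(SS)(SK(KK)))(I(SKI))
  [1] KK(II)(I(SKI))(II(SS)(SK(KK))(I(SKI)))
  [2] K(I(SKI))(II(SS)(SK(KK))(I(SKI)))
  [3] I(SKI)
  [4] SKI

Answer: after 4 steps: SKI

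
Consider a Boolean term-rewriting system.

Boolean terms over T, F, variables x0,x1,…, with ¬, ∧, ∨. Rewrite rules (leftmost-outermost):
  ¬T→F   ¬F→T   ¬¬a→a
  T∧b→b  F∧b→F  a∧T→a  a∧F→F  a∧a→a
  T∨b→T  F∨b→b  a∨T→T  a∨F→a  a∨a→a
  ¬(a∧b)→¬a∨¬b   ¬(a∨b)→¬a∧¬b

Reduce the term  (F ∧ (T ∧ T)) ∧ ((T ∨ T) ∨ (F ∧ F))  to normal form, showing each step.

Answer: normal form = F  (in 2 steps)

Working:
  start: (F ∧ (T ∧ T)) ∧ ((T ∨ T) ∨ (F ∧ F))
  →1  F ∧ ((T ∨ T) ∨ (F ∧ F))
  →2  F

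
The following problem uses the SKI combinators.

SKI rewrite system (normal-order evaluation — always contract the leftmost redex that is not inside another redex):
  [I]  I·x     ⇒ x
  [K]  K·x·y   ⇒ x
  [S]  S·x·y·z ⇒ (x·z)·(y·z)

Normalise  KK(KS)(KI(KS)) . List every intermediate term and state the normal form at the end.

Answer: normal form = KI  (in 2 steps)

Working:
  start: KK(KS)(KI(KS))
  →1  K(KI(KS))
  →2  KI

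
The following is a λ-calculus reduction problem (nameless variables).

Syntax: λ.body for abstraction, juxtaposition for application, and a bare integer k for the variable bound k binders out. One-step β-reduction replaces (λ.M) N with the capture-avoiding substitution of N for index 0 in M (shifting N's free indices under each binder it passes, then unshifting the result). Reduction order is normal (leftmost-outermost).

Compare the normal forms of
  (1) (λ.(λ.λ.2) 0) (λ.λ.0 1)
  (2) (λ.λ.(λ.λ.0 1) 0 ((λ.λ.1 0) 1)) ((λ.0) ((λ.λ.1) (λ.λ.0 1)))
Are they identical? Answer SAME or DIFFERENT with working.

Answer: SAME — A ⇓ λ.λ.λ.0 1, B ⇓ λ.λ.λ.0 1

Working:
Term A:
  start: (λ.(λ.λ.2) 0) (λ.λ.0 1)
  [1] (λ.λ.λ.λ.0 1) (λ.λ.0 1)
  [2] λ.λ.λ.0 1

Term B:
  start: (λ.λ.(λ.λ.0 1) 0 ((λ.λ.1 0) 1)) ((λ.0) ((λ.λ.1) (λ.λ.0 1)))
  [1] λ.(λ.λ.0 1) 0 ((λ.λ.1 0) ((λ.0) ((λ.λ.1) (λ.λ.0 1))))
  [2] λ.(λ.0 1) ((λ.λ.1 0) ((λ.0) ((λ.λ.1) (λ.λ.0 1))))
  [3] λ.(λ.λ.1 0) ((λ.0) ((λ.λ.1) (λ.λ.0 1))) 0
  [4] λ.(λ.(λ.0) ((λ.λ.1) (λ.λ.0 1)) 0) 0
  [5] λ.(λ.0) ((λ.λ.1) (λ.λ.0 1)) 0
  [6] λ.(λ.λ.1) (λ.λ.0 1) 0
  [7] λ.(λ.λ.λ.0 1) 0
  [8] λ.λ.λ.0 1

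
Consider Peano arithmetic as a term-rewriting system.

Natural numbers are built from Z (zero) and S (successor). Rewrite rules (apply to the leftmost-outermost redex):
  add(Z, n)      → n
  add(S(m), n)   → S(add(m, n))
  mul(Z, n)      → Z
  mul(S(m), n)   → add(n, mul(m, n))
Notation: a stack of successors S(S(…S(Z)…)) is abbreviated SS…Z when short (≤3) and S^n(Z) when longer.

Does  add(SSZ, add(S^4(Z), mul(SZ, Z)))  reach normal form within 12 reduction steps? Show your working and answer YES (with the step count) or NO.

Answer: YES — reaches normal form S^6(Z) in 11 ≤ 12 steps

Derivation:
  start: add(SSZ, add(S^4(Z), mul(SZ, Z)))
  [1] S(add(SZ, add(S^4(Z), mul(SZ, Z))))
  [2] S(S(add(Z, add(S^4(Z), mul(SZ, Z)))))
  [3] S(S(add(S^4(Z), mul(SZ, Z))))
  [4] S(S(S(add(SSSZ, mul(SZ, Z)))))
  [5] S(S(S(S(add(SSZ, mul(SZ, Z))))))
  [6] S(S(S(S(S(add(SZ, mul(SZ, Z)))))))
  [7] S(S(S(S(S(S(add(Z, mul(SZ, Z))))))))
  [8] S(S(S(S(S(S(mul(SZ, Z)))))))
  [9] S(S(S(S(S(S(add(Z, mul(Z, Z))))))))
  [10] S(S(S(S(S(S(mul(Z, Z)))))))
  [11] S^6(Z)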